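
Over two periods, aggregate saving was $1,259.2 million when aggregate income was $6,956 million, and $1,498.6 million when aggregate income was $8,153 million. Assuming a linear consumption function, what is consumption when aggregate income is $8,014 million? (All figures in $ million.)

C = 6543.2

MPS = ΔS/ΔY = (1498.6 − 1259.2)/(8153 − 6956) = 239.4/1197 = 0.2
MPC = 1 − MPS = 0.8
Autonomous saving = 1259.2 − 0.2(6956) = -132, so a = 132
C = 132 + 0.8(8014) = 132 + 6411.2 = 6543.2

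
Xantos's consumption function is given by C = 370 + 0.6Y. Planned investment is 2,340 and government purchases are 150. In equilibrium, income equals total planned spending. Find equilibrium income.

Y = C + I + G = 370 + 0.6Y + 2340 + 150
Y − 0.6Y = 2860
0.4Y = 2860, so Y = 2860/0.4 = 7150

Y = 7150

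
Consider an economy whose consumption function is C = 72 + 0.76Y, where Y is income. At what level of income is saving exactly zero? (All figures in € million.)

Y = 300

At break-even, C = Y: 72 + 0.76Y = Y
0.24Y = 72, so Y = 72/0.24 = 300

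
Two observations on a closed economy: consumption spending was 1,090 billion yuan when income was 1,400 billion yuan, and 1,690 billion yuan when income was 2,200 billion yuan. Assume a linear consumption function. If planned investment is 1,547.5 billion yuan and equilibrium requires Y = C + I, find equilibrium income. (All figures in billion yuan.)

MPC = (1690 − 1090)/(2200 − 1400) = 600/800 = 0.75
a = 1090 − 0.75(1400) = 40
Equilibrium: Y = 40 + 0.75Y + 1547.5
0.25Y = 1587.5, so Y = 1587.5/0.25 = 6350

Y = 6350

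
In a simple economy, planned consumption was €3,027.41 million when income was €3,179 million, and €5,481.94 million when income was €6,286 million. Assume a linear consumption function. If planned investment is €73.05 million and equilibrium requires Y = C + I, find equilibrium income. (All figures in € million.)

Y = 2805

MPC = (5481.94 − 3027.41)/(6286 − 3179) = 2454.53/3107 = 0.79
a = 3027.41 − 0.79(3179) = 516
Equilibrium: Y = 516 + 0.79Y + 73.05
0.21Y = 589.05, so Y = 589.05/0.21 = 2805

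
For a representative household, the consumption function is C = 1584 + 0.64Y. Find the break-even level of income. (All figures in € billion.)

At break-even, C = Y: 1584 + 0.64Y = Y
0.36Y = 1584, so Y = 1584/0.36 = 4400

Y = 4400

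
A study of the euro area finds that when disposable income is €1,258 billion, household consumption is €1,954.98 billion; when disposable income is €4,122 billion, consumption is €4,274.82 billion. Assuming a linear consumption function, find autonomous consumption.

MPC = ΔC/ΔY = (4274.82 − 1954.98)/(4122 − 1258) = 2319.84/2864 = 0.81
a = C − MPC·Y = 1954.98 − 0.81(1258) = 1954.98 − 1018.98 = 936

a = 936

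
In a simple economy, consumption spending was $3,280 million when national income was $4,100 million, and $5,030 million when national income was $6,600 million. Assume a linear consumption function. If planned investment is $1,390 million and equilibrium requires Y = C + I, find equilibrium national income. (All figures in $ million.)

Y = 6000

MPC = (5030 − 3280)/(6600 − 4100) = 1750/2500 = 0.7
a = 3280 − 0.7(4100) = 410
Equilibrium: Y = 410 + 0.7Y + 1390
0.3Y = 1800, so Y = 1800/0.3 = 6000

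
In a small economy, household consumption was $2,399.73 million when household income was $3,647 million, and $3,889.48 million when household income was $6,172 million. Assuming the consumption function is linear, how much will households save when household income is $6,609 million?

S = 2461.69

MPC = (3889.48 − 2399.73)/(6172 − 3647) = 1489.75/2525 = 0.59
a = 2399.73 − 0.59(3647) = 2399.73 − 2151.73 = 248
C = 248 + 0.59(6609) = 4147.31
S = 6609 − 4147.31 = 2461.69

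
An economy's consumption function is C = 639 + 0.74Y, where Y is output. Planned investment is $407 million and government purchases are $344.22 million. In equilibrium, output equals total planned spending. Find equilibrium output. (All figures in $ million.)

Y = C + I + G = 639 + 0.74Y + 407 + 344.22
Y − 0.74Y = 1390.22
0.26Y = 1390.22, so Y = 1390.22/0.26 = 5347

Y = 5347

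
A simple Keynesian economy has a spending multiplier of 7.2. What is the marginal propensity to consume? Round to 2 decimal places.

MPC = 0.86

k = 1/(1 − MPC), so 1 − MPC = 1/k = 1/7.2 = 0.1389
MPC = 1 − 0.1389 = 0.86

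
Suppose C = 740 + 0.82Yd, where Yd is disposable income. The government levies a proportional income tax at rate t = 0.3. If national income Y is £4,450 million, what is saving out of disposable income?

S = -179.3

Yd = (1 − 0.3)(4450) = 0.7(4450) = 3115
C = 740 + 0.82(3115) = 740 + 2554.3 = 3294.3
S = Yd − C = 3115 − 3294.3 = -179.3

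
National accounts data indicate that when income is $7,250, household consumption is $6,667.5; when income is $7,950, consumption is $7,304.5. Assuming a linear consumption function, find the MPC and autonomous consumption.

MPC = ΔC/ΔY = (7304.5 − 6667.5)/(7950 − 7250) = 637/700 = 0.91
a = C − MPC·Y = 6667.5 − 0.91(7250) = 6667.5 − 6597.5 = 70

MPC = 0.91; a = 70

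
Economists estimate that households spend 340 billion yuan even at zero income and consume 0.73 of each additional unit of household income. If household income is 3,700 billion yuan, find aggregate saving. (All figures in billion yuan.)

C = 340 + 0.73(3700) = 340 + 2701 = 3041
S = Y − C = 3700 − 3041 = 659

S = 659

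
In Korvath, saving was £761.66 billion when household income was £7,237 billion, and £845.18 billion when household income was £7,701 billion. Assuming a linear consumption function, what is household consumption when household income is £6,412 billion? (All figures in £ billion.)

MPS = ΔS/ΔY = (845.18 − 761.66)/(7701 − 7237) = 83.52/464 = 0.18
MPC = 1 − MPS = 0.82
Autonomous saving = 761.66 − 0.18(7237) = -541, so a = 541
C = 541 + 0.82(6412) = 541 + 5257.84 = 5798.84

C = 5798.84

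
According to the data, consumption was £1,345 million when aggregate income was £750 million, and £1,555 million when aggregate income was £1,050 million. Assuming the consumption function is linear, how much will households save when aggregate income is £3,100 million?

MPC = (1555 − 1345)/(1050 − 750) = 210/300 = 0.7
a = 1345 − 0.7(750) = 1345 − 525 = 820
C = 820 + 0.7(3100) = 2990
S = 3100 − 2990 = 110

S = 110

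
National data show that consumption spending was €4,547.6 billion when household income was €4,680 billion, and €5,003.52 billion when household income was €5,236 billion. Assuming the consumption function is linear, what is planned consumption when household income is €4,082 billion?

C = 4057.24

MPC = (5003.52 − 4547.6)/(5236 − 4680) = 455.92/556 = 0.82
a = 4547.6 − 0.82(4680) = 4547.6 − 3837.6 = 710
C = 710 + 0.82(4082) = 710 + 3347.24 = 4057.24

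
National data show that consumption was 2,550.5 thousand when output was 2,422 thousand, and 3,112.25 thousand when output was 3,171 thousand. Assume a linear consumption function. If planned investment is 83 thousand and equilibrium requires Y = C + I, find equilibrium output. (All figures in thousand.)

Y = 3268

MPC = (3112.25 − 2550.5)/(3171 − 2422) = 561.75/749 = 0.75
a = 2550.5 − 0.75(2422) = 734
Equilibrium: Y = 734 + 0.75Y + 83
0.25Y = 817, so Y = 817/0.25 = 3268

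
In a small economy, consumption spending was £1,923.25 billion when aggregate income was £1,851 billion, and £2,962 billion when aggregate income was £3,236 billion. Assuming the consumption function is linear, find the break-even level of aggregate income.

MPC = (2962 − 1923.25)/(3236 − 1851) = 1038.75/1385 = 0.75
a = 1923.25 − 0.75(1851) = 1923.25 − 1388.25 = 535
Break-even: Y = a/(1−MPC) = 535/0.25 = 2140

Y = 2140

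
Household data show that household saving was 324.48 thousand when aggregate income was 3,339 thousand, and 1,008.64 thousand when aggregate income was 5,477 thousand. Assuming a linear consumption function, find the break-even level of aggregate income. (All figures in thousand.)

Y = 2325

MPS = ΔS/ΔY = (1008.64 − 324.48)/(5477 − 3339) = 684.16/2138 = 0.32
MPC = 1 − MPS = 0.68
From S(3339) = 324.48: −a + 0.32(3339) = 324.48, so a = 1068.48 − 324.48 = 744
Break-even (S = 0): Y = a/MPS = 744/0.32 = 2325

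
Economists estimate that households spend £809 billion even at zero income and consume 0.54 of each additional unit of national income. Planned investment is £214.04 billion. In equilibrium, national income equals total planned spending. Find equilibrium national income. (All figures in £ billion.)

Y = C + I = 809 + 0.54Y + 214.04
Y − 0.54Y = 1023.04
0.46Y = 1023.04, so Y = 1023.04/0.46 = 2224

Y = 2224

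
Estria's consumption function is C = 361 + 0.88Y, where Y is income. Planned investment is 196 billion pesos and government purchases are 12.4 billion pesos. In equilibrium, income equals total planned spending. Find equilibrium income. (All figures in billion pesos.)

Y = 4745

Y = C + I + G = 361 + 0.88Y + 196 + 12.4
Y − 0.88Y = 569.4
0.12Y = 569.4, so Y = 569.4/0.12 = 4745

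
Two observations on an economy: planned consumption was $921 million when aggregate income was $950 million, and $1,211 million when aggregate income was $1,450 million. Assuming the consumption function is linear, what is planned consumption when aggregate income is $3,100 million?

C = 2168

MPC = (1211 − 921)/(1450 − 950) = 290/500 = 0.58
a = 921 − 0.58(950) = 921 − 551 = 370
C = 370 + 0.58(3100) = 370 + 1798 = 2168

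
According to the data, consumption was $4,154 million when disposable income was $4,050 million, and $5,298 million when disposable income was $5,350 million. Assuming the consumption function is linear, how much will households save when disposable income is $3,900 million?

MPC = (5298 − 4154)/(5350 − 4050) = 1144/1300 = 0.88
a = 4154 − 0.88(4050) = 4154 − 3564 = 590
C = 590 + 0.88(3900) = 4022
S = 3900 − 4022 = -122

S = -122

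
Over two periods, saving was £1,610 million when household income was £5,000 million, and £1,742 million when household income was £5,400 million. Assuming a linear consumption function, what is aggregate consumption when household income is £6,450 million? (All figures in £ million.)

C = 4361.5

MPS = ΔS/ΔY = (1742 − 1610)/(5400 − 5000) = 132/400 = 0.33
MPC = 1 − MPS = 0.67
Autonomous saving = 1610 − 0.33(5000) = -40, so a = 40
C = 40 + 0.67(6450) = 40 + 4321.5 = 4361.5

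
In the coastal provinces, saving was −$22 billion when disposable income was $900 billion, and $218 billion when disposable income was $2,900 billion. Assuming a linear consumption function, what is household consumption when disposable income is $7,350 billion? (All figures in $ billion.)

C = 6598

MPS = ΔS/ΔY = (218 − (-22))/(2900 − 900) = 240/2000 = 0.12
MPC = 1 − MPS = 0.88
Autonomous saving = -22 − 0.12(900) = -130, so a = 130
C = 130 + 0.88(7350) = 130 + 6468 = 6598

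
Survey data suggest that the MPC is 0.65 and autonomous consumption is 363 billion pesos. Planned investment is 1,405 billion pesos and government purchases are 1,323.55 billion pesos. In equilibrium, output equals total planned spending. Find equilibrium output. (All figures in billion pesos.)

Y = C + I + G = 363 + 0.65Y + 1405 + 1323.55
Y − 0.65Y = 3091.55
0.35Y = 3091.55, so Y = 3091.55/0.35 = 8833

Y = 8833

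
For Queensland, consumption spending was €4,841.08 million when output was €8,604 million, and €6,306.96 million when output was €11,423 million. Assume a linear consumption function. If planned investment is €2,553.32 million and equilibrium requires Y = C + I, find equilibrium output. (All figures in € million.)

MPC = (6306.96 − 4841.08)/(11423 − 8604) = 1465.88/2819 = 0.52
a = 4841.08 − 0.52(8604) = 367
Equilibrium: Y = 367 + 0.52Y + 2553.32
0.48Y = 2920.32, so Y = 2920.32/0.48 = 6084

Y = 6084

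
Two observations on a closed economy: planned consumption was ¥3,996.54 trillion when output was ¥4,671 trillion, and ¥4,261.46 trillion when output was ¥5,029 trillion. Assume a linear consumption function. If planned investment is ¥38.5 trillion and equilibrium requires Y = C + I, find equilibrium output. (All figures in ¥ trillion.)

MPC = (4261.46 − 3996.54)/(5029 − 4671) = 264.92/358 = 0.74
a = 3996.54 − 0.74(4671) = 540
Equilibrium: Y = 540 + 0.74Y + 38.5
0.26Y = 578.5, so Y = 578.5/0.26 = 2225

Y = 2225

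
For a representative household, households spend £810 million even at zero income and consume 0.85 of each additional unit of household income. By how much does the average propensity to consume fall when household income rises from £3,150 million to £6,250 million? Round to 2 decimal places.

ΔAPC = 0.13

At Y = 3150: C = 810 + 0.85(3150) = 3487.5, APC = 3487.5/3150 = 1.107
At Y = 6250: C = 6122.5, APC = 6122.5/6250 = 0.980
Fall in APC = 1.107 − 0.980 = 0.127 ≈ 0.13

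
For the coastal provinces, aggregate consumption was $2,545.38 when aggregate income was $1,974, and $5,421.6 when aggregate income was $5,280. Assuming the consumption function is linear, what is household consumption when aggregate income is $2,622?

MPC = (5421.6 − 2545.38)/(5280 − 1974) = 2876.22/3306 = 0.87
a = 2545.38 − 0.87(1974) = 2545.38 − 1717.38 = 828
C = 828 + 0.87(2622) = 828 + 2281.14 = 3109.14

C = 3109.14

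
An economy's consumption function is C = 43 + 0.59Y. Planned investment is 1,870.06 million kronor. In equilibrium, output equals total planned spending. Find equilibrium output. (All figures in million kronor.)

Y = 4666

Y = C + I = 43 + 0.59Y + 1870.06
Y − 0.59Y = 1913.06
0.41Y = 1913.06, so Y = 1913.06/0.41 = 4666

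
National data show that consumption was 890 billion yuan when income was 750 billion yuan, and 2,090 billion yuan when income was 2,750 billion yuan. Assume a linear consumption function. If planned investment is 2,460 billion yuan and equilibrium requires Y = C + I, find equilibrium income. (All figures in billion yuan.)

Y = 7250

MPC = (2090 − 890)/(2750 − 750) = 1200/2000 = 0.6
a = 890 − 0.6(750) = 440
Equilibrium: Y = 440 + 0.6Y + 2460
0.4Y = 2900, so Y = 2900/0.4 = 7250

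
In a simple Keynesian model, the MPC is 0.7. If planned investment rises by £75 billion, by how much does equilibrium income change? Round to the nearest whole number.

ΔY ≈ 250

The multiplier is 1/(1 − MPC) = 1/0.3.
ΔY = 75/0.3 = 250.00 ≈ 250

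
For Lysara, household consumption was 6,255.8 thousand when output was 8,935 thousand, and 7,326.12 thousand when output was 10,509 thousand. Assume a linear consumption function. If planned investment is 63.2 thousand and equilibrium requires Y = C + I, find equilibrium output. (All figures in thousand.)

MPC = (7326.12 − 6255.8)/(10509 − 8935) = 1070.32/1574 = 0.68
a = 6255.8 − 0.68(8935) = 180
Equilibrium: Y = 180 + 0.68Y + 63.2
0.32Y = 243.2, so Y = 243.2/0.32 = 760

Y = 760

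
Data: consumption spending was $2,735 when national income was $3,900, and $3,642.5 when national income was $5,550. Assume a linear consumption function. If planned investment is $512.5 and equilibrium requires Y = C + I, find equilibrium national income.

Y = 2450

MPC = (3642.5 − 2735)/(5550 − 3900) = 907.5/1650 = 0.55
a = 2735 − 0.55(3900) = 590
Equilibrium: Y = 590 + 0.55Y + 512.5
0.45Y = 1102.5, so Y = 1102.5/0.45 = 2450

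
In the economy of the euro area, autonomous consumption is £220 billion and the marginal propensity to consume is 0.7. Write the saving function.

S = -220 + 0.3Y

S = Y − C = Y − (220 + 0.7Y) = -220 + (1 − 0.7)Y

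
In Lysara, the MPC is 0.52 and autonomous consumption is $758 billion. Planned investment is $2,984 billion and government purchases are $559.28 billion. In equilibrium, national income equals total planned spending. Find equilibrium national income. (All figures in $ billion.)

Y = C + I + G = 758 + 0.52Y + 2984 + 559.28
Y − 0.52Y = 4301.28
0.48Y = 4301.28, so Y = 4301.28/0.48 = 8961

Y = 8961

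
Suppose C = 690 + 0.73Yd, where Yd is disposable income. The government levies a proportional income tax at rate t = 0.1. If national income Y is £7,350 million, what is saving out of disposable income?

Yd = (1 − 0.1)(7350) = 0.9(7350) = 6615
C = 690 + 0.73(6615) = 690 + 4828.95 = 5518.95
S = Yd − C = 6615 − 5518.95 = 1096.05

S = 1096.05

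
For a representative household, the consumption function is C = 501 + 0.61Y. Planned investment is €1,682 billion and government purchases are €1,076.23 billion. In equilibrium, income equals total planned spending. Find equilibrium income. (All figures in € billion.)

Y = C + I + G = 501 + 0.61Y + 1682 + 1076.23
Y − 0.61Y = 3259.23
0.39Y = 3259.23, so Y = 3259.23/0.39 = 8357

Y = 8357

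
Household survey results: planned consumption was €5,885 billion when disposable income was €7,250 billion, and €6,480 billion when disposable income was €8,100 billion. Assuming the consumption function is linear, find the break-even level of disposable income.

MPC = (6480 − 5885)/(8100 − 7250) = 595/850 = 0.7
a = 5885 − 0.7(7250) = 5885 − 5075 = 810
Break-even: Y = a/(1−MPC) = 810/0.3 = 2700

Y = 2700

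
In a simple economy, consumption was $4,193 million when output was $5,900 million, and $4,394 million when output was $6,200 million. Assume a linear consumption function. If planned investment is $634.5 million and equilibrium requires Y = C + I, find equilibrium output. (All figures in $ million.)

MPC = (4394 − 4193)/(6200 − 5900) = 201/300 = 0.67
a = 4193 − 0.67(5900) = 240
Equilibrium: Y = 240 + 0.67Y + 634.5
0.33Y = 874.5, so Y = 874.5/0.33 = 2650

Y = 2650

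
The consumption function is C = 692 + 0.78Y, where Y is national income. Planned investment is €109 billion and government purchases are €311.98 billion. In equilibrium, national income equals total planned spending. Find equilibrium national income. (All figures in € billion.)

Y = C + I + G = 692 + 0.78Y + 109 + 311.98
Y − 0.78Y = 1112.98
0.22Y = 1112.98, so Y = 1112.98/0.22 = 5059

Y = 5059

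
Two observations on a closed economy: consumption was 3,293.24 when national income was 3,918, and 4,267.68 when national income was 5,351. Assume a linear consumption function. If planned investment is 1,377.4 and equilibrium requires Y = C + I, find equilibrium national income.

MPC = (4267.68 − 3293.24)/(5351 − 3918) = 974.44/1433 = 0.68
a = 3293.24 − 0.68(3918) = 629
Equilibrium: Y = 629 + 0.68Y + 1377.4
0.32Y = 2006.4, so Y = 2006.4/0.32 = 6270

Y = 6270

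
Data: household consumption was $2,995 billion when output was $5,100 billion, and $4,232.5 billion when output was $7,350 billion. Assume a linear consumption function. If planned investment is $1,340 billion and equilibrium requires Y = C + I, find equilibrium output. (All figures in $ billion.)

Y = 3400

MPC = (4232.5 − 2995)/(7350 − 5100) = 1237.5/2250 = 0.55
a = 2995 − 0.55(5100) = 190
Equilibrium: Y = 190 + 0.55Y + 1340
0.45Y = 1530, so Y = 1530/0.45 = 3400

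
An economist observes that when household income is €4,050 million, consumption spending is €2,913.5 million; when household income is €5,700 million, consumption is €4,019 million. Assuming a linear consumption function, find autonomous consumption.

a = 200

MPC = ΔC/ΔY = (4019 − 2913.5)/(5700 − 4050) = 1105.5/1650 = 0.67
a = C − MPC·Y = 2913.5 − 0.67(4050) = 2913.5 − 2713.5 = 200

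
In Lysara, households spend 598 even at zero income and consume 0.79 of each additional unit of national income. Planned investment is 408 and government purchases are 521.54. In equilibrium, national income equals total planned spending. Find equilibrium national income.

Y = 7274

Y = C + I + G = 598 + 0.79Y + 408 + 521.54
Y − 0.79Y = 1527.54
0.21Y = 1527.54, so Y = 1527.54/0.21 = 7274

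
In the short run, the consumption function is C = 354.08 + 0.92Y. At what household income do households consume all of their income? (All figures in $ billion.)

Y = 4426

At break-even, C = Y: 354.08 + 0.92Y = Y
0.08Y = 354.08, so Y = 354.08/0.08 = 4426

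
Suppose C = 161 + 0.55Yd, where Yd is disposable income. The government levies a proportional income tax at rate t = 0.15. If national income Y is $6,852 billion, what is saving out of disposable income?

S = 2459.89

Yd = (1 − 0.15)(6852) = 0.85(6852) = 5824.2
C = 161 + 0.55(5824.2) = 161 + 3203.31 = 3364.31
S = Yd − C = 5824.2 − 3364.31 = 2459.89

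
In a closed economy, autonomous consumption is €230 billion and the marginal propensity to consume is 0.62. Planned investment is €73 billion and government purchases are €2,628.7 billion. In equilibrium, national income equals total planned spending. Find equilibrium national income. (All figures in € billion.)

Y = 7715

Y = C + I + G = 230 + 0.62Y + 73 + 2628.7
Y − 0.62Y = 2931.7
0.38Y = 2931.7, so Y = 2931.7/0.38 = 7715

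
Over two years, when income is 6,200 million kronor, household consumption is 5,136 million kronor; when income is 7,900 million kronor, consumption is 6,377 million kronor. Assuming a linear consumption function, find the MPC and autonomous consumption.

MPC = 0.73; a = 610

MPC = ΔC/ΔY = (6377 − 5136)/(7900 − 6200) = 1241/1700 = 0.73
a = C − MPC·Y = 5136 − 0.73(6200) = 5136 − 4526 = 610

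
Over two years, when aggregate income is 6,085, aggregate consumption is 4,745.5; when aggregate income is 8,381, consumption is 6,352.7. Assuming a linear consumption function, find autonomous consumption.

a = 486

MPC = ΔC/ΔY = (6352.7 − 4745.5)/(8381 − 6085) = 1607.2/2296 = 0.7
a = C − MPC·Y = 4745.5 − 0.7(6085) = 4745.5 − 4259.5 = 486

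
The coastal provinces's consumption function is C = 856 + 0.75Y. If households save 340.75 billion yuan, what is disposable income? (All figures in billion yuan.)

Y = 4787

S = Y − C = -856 + 0.25Y
-856 + 0.25Y = 340.75, so 0.25Y = 1196.75 and Y = 4787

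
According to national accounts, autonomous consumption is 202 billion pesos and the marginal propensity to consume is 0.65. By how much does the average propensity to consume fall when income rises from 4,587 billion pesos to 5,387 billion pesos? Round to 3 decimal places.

At Y = 4587: C = 202 + 0.65(4587) = 3183.55, APC = 3183.55/4587 = 0.6940
At Y = 5387: C = 3703.55, APC = 3703.55/5387 = 0.6875
Fall in APC = 0.6940 − 0.6875 = 0.0065 ≈ 0.007

ΔAPC = 0.007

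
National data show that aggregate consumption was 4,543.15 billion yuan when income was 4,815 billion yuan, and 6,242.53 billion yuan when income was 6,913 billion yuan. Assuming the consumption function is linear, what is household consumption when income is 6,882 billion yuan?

C = 6217.42

MPC = (6242.53 − 4543.15)/(6913 − 4815) = 1699.38/2098 = 0.81
a = 4543.15 − 0.81(4815) = 4543.15 − 3900.15 = 643
C = 643 + 0.81(6882) = 643 + 5574.42 = 6217.42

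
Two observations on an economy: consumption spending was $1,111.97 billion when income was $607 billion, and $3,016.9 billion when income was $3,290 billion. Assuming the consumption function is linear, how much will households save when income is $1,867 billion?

S = -139.57

MPC = (3016.9 − 1111.97)/(3290 − 607) = 1904.93/2683 = 0.71
a = 1111.97 − 0.71(607) = 1111.97 − 430.97 = 681
C = 681 + 0.71(1867) = 2006.57
S = 1867 − 2006.57 = -139.57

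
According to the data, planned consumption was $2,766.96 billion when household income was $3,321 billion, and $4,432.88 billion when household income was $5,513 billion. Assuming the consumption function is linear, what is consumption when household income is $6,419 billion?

MPC = (4432.88 − 2766.96)/(5513 − 3321) = 1665.92/2192 = 0.76
a = 2766.96 − 0.76(3321) = 2766.96 − 2523.96 = 243
C = 243 + 0.76(6419) = 243 + 4878.44 = 5121.44

C = 5121.44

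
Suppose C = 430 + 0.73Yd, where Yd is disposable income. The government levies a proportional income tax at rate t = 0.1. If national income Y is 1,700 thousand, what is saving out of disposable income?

Yd = (1 − 0.1)(1700) = 0.9(1700) = 1530
C = 430 + 0.73(1530) = 430 + 1116.9 = 1546.9
S = Yd − C = 1530 − 1546.9 = -16.9

S = -16.9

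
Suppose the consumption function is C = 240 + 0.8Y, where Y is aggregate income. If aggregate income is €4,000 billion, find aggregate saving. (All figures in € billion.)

S = 560

C = 240 + 0.8(4000) = 240 + 3200 = 3440
S = Y − C = 4000 − 3440 = 560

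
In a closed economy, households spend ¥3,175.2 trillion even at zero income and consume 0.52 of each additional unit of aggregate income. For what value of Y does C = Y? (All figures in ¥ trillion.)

At break-even, C = Y: 3175.2 + 0.52Y = Y
0.48Y = 3175.2, so Y = 3175.2/0.48 = 6615

Y = 6615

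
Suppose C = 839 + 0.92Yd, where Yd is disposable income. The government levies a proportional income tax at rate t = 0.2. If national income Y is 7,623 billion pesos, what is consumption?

Yd = (1 − 0.2)(7623) = 0.8(7623) = 6098.4
C = 839 + 0.92(6098.4) = 839 + 5610.528 = 6449.528

C = 6449.528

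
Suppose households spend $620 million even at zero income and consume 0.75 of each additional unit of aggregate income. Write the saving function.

S = -620 + 0.25Y

S = Y − C = Y − (620 + 0.75Y) = -620 + (1 − 0.75)Y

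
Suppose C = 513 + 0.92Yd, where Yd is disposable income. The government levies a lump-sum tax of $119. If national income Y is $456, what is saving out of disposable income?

Yd = Y − T = 456 − 119 = 337
C = 513 + 0.92(337) = 513 + 310.04 = 823.04
S = Yd − C = 337 − 823.04 = -486.04

S = -486.04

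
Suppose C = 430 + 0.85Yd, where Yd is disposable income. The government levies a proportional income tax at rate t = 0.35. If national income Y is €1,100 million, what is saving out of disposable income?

Yd = (1 − 0.35)(1100) = 0.65(1100) = 715
C = 430 + 0.85(715) = 430 + 607.75 = 1037.75
S = Yd − C = 715 − 1037.75 = -322.75

S = -322.75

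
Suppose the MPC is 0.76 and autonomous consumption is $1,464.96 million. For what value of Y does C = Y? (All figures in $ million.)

At break-even, C = Y: 1464.96 + 0.76Y = Y
0.24Y = 1464.96, so Y = 1464.96/0.24 = 6104

Y = 6104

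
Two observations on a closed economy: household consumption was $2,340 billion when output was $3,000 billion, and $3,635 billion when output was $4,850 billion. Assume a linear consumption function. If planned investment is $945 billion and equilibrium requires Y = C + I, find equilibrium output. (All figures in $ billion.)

Y = 3950

MPC = (3635 − 2340)/(4850 − 3000) = 1295/1850 = 0.7
a = 2340 − 0.7(3000) = 240
Equilibrium: Y = 240 + 0.7Y + 945
0.3Y = 1185, so Y = 1185/0.3 = 3950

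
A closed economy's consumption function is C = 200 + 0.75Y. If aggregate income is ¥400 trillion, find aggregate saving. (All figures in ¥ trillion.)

S = -100

C = 200 + 0.75(400) = 200 + 300 = 500
S = Y − C = 400 − 500 = -100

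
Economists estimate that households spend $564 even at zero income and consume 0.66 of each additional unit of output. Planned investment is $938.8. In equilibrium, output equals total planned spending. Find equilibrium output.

Y = 4420

Y = C + I = 564 + 0.66Y + 938.8
Y − 0.66Y = 1502.8
0.34Y = 1502.8, so Y = 1502.8/0.34 = 4420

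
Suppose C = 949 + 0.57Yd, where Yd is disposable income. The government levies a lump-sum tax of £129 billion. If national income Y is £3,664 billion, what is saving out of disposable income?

Yd = Y − T = 3664 − 129 = 3535
C = 949 + 0.57(3535) = 949 + 2014.95 = 2963.95
S = Yd − C = 3535 − 2963.95 = 571.05

S = 571.05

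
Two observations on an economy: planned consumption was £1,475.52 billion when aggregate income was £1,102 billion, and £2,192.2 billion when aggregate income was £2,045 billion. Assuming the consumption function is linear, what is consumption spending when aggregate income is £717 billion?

MPC = (2192.2 − 1475.52)/(2045 − 1102) = 716.68/943 = 0.76
a = 1475.52 − 0.76(1102) = 1475.52 − 837.52 = 638
C = 638 + 0.76(717) = 638 + 544.92 = 1182.92

C = 1182.92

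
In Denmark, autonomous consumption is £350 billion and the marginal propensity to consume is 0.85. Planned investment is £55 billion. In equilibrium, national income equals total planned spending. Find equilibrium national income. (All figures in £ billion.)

Y = 2700

Y = C + I = 350 + 0.85Y + 55
Y − 0.85Y = 405
0.15Y = 405, so Y = 405/0.15 = 2700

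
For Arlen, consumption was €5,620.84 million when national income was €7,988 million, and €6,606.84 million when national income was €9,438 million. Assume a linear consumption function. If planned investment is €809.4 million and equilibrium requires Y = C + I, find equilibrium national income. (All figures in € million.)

Y = 3120

MPC = (6606.84 − 5620.84)/(9438 − 7988) = 986/1450 = 0.68
a = 5620.84 − 0.68(7988) = 189
Equilibrium: Y = 189 + 0.68Y + 809.4
0.32Y = 998.4, so Y = 998.4/0.32 = 3120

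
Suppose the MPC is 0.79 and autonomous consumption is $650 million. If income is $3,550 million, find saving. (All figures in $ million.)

S = 95.5

C = 650 + 0.79(3550) = 650 + 2804.5 = 3454.5
S = Y − C = 3550 − 3454.5 = 95.5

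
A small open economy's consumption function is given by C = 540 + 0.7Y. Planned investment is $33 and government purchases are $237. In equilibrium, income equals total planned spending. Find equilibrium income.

Y = 2700

Y = C + I + G = 540 + 0.7Y + 33 + 237
Y − 0.7Y = 810
0.3Y = 810, so Y = 810/0.3 = 2700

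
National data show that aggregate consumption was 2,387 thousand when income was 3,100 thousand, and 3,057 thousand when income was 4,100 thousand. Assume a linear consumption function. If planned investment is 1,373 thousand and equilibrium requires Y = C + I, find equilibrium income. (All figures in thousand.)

MPC = (3057 − 2387)/(4100 − 3100) = 670/1000 = 0.67
a = 2387 − 0.67(3100) = 310
Equilibrium: Y = 310 + 0.67Y + 1373
0.33Y = 1683, so Y = 1683/0.33 = 5100

Y = 5100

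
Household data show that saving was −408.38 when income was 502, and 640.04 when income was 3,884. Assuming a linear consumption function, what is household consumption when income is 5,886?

MPS = ΔS/ΔY = (640.04 − (-408.38))/(3884 − 502) = 1048.42/3382 = 0.31
MPC = 1 − MPS = 0.69
Autonomous saving = -408.38 − 0.31(502) = -564, so a = 564
C = 564 + 0.69(5886) = 564 + 4061.34 = 4625.34

C = 4625.34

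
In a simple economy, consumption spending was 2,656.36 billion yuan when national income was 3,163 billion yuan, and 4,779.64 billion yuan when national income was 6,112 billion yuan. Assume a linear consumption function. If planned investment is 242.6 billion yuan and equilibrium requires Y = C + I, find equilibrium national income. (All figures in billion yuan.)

Y = 2220

MPC = (4779.64 − 2656.36)/(6112 − 3163) = 2123.28/2949 = 0.72
a = 2656.36 − 0.72(3163) = 379
Equilibrium: Y = 379 + 0.72Y + 242.6
0.28Y = 621.6, so Y = 621.6/0.28 = 2220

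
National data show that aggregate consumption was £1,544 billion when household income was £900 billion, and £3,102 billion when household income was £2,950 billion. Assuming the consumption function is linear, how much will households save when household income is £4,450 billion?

S = 208

MPC = (3102 − 1544)/(2950 − 900) = 1558/2050 = 0.76
a = 1544 − 0.76(900) = 1544 − 684 = 860
C = 860 + 0.76(4450) = 4242
S = 4450 − 4242 = 208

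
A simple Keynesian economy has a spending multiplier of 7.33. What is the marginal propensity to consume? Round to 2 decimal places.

MPC = 0.86

k = 1/(1 − MPC), so 1 − MPC = 1/k = 1/7.33 = 0.1364
MPC = 1 − 0.1364 = 0.86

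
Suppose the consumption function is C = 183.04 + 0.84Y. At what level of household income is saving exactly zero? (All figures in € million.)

At break-even, C = Y: 183.04 + 0.84Y = Y
0.16Y = 183.04, so Y = 183.04/0.16 = 1144

Y = 1144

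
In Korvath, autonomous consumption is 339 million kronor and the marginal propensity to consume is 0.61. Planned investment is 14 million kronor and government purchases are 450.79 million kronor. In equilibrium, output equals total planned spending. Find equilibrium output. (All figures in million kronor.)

Y = 2061

Y = C + I + G = 339 + 0.61Y + 14 + 450.79
Y − 0.61Y = 803.79
0.39Y = 803.79, so Y = 803.79/0.39 = 2061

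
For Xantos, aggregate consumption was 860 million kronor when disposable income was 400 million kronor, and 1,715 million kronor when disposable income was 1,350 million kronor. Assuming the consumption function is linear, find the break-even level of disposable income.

MPC = (1715 − 860)/(1350 − 400) = 855/950 = 0.9
a = 860 − 0.9(400) = 860 − 360 = 500
Break-even: Y = a/(1−MPC) = 500/0.1 = 5000

Y = 5000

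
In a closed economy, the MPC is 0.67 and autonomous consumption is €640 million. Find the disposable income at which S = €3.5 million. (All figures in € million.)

Y = 1950

S = Y − C = -640 + 0.33Y
-640 + 0.33Y = 3.5, so 0.33Y = 643.5 and Y = 1950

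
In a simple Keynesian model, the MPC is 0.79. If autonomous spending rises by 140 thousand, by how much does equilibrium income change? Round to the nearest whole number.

ΔY ≈ 667

The multiplier is 1/(1 − MPC) = 1/0.21.
ΔY = 140/0.21 = 666.67 ≈ 667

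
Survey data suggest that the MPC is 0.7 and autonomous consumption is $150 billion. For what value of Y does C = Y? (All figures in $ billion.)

Y = 500

At break-even, C = Y: 150 + 0.7Y = Y
0.3Y = 150, so Y = 150/0.3 = 500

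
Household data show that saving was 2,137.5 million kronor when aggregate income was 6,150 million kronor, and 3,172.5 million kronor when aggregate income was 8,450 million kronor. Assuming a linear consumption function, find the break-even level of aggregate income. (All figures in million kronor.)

Y = 1400

MPS = ΔS/ΔY = (3172.5 − 2137.5)/(8450 − 6150) = 1035/2300 = 0.45
MPC = 1 − MPS = 0.55
From S(6150) = 2137.5: −a + 0.45(6150) = 2137.5, so a = 2767.5 − 2137.5 = 630
Break-even (S = 0): Y = a/MPS = 630/0.45 = 1400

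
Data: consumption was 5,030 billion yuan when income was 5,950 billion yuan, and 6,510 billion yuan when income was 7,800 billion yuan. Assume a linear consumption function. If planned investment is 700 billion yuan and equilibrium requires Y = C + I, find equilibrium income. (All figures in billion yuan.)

Y = 4850

MPC = (6510 − 5030)/(7800 − 5950) = 1480/1850 = 0.8
a = 5030 − 0.8(5950) = 270
Equilibrium: Y = 270 + 0.8Y + 700
0.2Y = 970, so Y = 970/0.2 = 4850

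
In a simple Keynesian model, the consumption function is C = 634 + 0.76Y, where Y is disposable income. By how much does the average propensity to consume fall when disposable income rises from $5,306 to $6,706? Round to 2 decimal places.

At Y = 5306: C = 634 + 0.76(5306) = 4666.56, APC = 4666.56/5306 = 0.879
At Y = 6706: C = 5730.56, APC = 5730.56/6706 = 0.855
Fall in APC = 0.879 − 0.855 = 0.024 ≈ 0.02

ΔAPC = 0.02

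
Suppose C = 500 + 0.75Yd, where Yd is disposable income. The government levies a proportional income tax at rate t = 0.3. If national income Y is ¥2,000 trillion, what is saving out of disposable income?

S = -150

Yd = (1 − 0.3)(2000) = 0.7(2000) = 1400
C = 500 + 0.75(1400) = 500 + 1050 = 1550
S = Yd − C = 1400 − 1550 = -150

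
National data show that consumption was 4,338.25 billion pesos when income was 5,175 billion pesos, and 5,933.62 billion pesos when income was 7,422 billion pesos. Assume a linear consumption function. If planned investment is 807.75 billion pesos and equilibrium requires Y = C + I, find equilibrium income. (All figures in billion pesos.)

Y = 5075

MPC = (5933.62 − 4338.25)/(7422 − 5175) = 1595.37/2247 = 0.71
a = 4338.25 − 0.71(5175) = 664
Equilibrium: Y = 664 + 0.71Y + 807.75
0.29Y = 1471.75, so Y = 1471.75/0.29 = 5075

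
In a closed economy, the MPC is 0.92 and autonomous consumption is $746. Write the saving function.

S = -746 + 0.08Y

S = Y − C = Y − (746 + 0.92Y) = -746 + (1 − 0.92)Y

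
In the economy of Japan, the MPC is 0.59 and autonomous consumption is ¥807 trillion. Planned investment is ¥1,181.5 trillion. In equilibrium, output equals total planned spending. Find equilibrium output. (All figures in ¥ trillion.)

Y = C + I = 807 + 0.59Y + 1181.5
Y − 0.59Y = 1988.5
0.41Y = 1988.5, so Y = 1988.5/0.41 = 4850

Y = 4850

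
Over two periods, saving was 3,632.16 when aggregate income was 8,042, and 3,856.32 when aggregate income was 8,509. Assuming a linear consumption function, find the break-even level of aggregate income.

Y = 475

MPS = ΔS/ΔY = (3856.32 − 3632.16)/(8509 − 8042) = 224.16/467 = 0.48
MPC = 1 − MPS = 0.52
From S(8042) = 3632.16: −a + 0.48(8042) = 3632.16, so a = 3860.16 − 3632.16 = 228
Break-even (S = 0): Y = a/MPS = 228/0.48 = 475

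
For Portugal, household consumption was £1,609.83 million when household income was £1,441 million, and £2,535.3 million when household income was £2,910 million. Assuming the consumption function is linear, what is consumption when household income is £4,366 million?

C = 3452.58

MPC = (2535.3 − 1609.83)/(2910 − 1441) = 925.47/1469 = 0.63
a = 1609.83 − 0.63(1441) = 1609.83 − 907.83 = 702
C = 702 + 0.63(4366) = 702 + 2750.58 = 3452.58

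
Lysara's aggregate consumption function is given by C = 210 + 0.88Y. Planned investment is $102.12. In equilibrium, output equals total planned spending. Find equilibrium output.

Y = 2601

Y = C + I = 210 + 0.88Y + 102.12
Y − 0.88Y = 312.12
0.12Y = 312.12, so Y = 312.12/0.12 = 2601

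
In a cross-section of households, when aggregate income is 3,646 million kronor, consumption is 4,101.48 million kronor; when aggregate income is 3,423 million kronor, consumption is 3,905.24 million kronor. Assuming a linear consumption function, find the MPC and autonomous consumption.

MPC = 0.88; a = 893

MPC = ΔC/ΔY = (4101.48 − 3905.24)/(3646 − 3423) = 196.24/223 = 0.88
a = C − MPC·Y = 3905.24 − 0.88(3423) = 3905.24 − 3012.24 = 893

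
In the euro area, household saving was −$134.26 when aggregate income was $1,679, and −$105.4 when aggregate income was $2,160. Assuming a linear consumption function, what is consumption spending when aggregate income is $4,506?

C = 4470.64

MPS = ΔS/ΔY = (-105.4 − (-134.26))/(2160 − 1679) = 28.86/481 = 0.06
MPC = 1 − MPS = 0.94
Autonomous saving = -134.26 − 0.06(1679) = -235, so a = 235
C = 235 + 0.94(4506) = 235 + 4235.64 = 4470.64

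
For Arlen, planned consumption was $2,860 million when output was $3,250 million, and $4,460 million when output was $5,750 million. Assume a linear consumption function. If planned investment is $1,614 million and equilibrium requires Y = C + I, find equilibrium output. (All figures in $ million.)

MPC = (4460 − 2860)/(5750 − 3250) = 1600/2500 = 0.64
a = 2860 − 0.64(3250) = 780
Equilibrium: Y = 780 + 0.64Y + 1614
0.36Y = 2394, so Y = 2394/0.36 = 6650

Y = 6650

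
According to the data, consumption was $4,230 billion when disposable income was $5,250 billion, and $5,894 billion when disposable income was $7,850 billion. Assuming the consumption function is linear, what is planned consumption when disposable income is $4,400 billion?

C = 3686

MPC = (5894 − 4230)/(7850 − 5250) = 1664/2600 = 0.64
a = 4230 − 0.64(5250) = 4230 − 3360 = 870
C = 870 + 0.64(4400) = 870 + 2816 = 3686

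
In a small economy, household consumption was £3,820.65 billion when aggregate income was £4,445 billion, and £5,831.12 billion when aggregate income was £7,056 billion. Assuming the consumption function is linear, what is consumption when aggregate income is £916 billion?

C = 1103.32

MPC = (5831.12 − 3820.65)/(7056 − 4445) = 2010.47/2611 = 0.77
a = 3820.65 − 0.77(4445) = 3820.65 − 3422.65 = 398
C = 398 + 0.77(916) = 398 + 705.32 = 1103.32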